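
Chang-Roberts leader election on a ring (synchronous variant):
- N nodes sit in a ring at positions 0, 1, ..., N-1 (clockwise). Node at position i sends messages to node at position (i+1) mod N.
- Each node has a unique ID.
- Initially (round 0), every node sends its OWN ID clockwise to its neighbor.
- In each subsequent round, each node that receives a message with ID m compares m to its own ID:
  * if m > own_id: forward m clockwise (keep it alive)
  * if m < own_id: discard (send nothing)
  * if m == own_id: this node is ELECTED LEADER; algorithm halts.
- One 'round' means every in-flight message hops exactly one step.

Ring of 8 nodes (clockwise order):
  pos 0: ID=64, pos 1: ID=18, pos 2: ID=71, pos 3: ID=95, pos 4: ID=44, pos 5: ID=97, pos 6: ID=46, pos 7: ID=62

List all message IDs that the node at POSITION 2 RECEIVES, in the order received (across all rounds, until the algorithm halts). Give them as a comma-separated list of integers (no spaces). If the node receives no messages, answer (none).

Round 1: pos1(id18) recv 64: fwd; pos2(id71) recv 18: drop; pos3(id95) recv 71: drop; pos4(id44) recv 95: fwd; pos5(id97) recv 44: drop; pos6(id46) recv 97: fwd; pos7(id62) recv 46: drop; pos0(id64) recv 62: drop
Round 2: pos2(id71) recv 64: drop; pos5(id97) recv 95: drop; pos7(id62) recv 97: fwd
Round 3: pos0(id64) recv 97: fwd
Round 4: pos1(id18) recv 97: fwd
Round 5: pos2(id71) recv 97: fwd
Round 6: pos3(id95) recv 97: fwd
Round 7: pos4(id44) recv 97: fwd
Round 8: pos5(id97) recv 97: ELECTED

Answer: 18,64,97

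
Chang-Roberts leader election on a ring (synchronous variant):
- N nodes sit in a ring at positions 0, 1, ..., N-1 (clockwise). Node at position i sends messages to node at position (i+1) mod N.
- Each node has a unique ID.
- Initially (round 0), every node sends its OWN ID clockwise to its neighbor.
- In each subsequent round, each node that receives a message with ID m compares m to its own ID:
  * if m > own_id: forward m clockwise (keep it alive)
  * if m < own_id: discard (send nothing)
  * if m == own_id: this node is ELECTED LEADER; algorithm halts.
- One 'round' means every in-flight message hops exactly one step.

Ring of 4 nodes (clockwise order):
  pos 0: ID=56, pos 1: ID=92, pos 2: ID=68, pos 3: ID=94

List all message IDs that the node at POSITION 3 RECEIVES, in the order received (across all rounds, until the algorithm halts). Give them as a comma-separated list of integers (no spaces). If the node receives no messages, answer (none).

Round 1: pos1(id92) recv 56: drop; pos2(id68) recv 92: fwd; pos3(id94) recv 68: drop; pos0(id56) recv 94: fwd
Round 2: pos3(id94) recv 92: drop; pos1(id92) recv 94: fwd
Round 3: pos2(id68) recv 94: fwd
Round 4: pos3(id94) recv 94: ELECTED

Answer: 68,92,94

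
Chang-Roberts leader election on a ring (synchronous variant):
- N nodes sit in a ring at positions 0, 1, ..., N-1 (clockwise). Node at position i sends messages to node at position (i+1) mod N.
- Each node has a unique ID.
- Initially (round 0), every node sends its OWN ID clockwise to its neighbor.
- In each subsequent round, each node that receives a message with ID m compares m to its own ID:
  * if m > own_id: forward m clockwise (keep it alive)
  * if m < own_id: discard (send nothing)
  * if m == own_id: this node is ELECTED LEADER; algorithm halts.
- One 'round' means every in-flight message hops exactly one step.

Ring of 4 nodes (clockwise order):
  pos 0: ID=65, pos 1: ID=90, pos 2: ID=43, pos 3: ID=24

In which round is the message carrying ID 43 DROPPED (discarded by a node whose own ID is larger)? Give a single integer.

Round 1: pos1(id90) recv 65: drop; pos2(id43) recv 90: fwd; pos3(id24) recv 43: fwd; pos0(id65) recv 24: drop
Round 2: pos3(id24) recv 90: fwd; pos0(id65) recv 43: drop
Round 3: pos0(id65) recv 90: fwd
Round 4: pos1(id90) recv 90: ELECTED
Message ID 43 originates at pos 2; dropped at pos 0 in round 2

Answer: 2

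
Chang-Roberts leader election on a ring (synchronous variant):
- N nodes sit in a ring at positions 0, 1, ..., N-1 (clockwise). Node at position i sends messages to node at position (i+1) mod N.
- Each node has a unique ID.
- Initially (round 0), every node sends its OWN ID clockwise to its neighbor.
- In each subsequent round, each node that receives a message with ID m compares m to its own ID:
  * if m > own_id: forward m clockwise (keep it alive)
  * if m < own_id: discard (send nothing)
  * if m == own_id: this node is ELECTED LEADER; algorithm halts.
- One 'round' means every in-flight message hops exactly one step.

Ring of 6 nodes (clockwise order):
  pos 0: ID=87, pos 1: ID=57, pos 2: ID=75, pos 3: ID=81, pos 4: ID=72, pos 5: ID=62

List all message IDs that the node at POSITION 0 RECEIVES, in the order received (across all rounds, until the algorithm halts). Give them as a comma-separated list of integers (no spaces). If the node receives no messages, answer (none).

Answer: 62,72,81,87

Derivation:
Round 1: pos1(id57) recv 87: fwd; pos2(id75) recv 57: drop; pos3(id81) recv 75: drop; pos4(id72) recv 81: fwd; pos5(id62) recv 72: fwd; pos0(id87) recv 62: drop
Round 2: pos2(id75) recv 87: fwd; pos5(id62) recv 81: fwd; pos0(id87) recv 72: drop
Round 3: pos3(id81) recv 87: fwd; pos0(id87) recv 81: drop
Round 4: pos4(id72) recv 87: fwd
Round 5: pos5(id62) recv 87: fwd
Round 6: pos0(id87) recv 87: ELECTED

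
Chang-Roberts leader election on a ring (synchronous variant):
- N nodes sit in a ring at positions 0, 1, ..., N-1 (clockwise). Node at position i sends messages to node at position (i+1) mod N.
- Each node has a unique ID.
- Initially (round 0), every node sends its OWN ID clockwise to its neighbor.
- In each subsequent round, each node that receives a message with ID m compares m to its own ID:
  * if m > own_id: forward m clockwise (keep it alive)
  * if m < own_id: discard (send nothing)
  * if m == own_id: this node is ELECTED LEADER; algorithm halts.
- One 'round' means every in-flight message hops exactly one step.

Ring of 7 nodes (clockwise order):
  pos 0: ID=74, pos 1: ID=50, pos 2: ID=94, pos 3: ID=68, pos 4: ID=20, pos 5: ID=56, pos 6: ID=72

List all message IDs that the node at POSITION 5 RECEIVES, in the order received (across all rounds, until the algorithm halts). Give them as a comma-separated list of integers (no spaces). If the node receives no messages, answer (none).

Round 1: pos1(id50) recv 74: fwd; pos2(id94) recv 50: drop; pos3(id68) recv 94: fwd; pos4(id20) recv 68: fwd; pos5(id56) recv 20: drop; pos6(id72) recv 56: drop; pos0(id74) recv 72: drop
Round 2: pos2(id94) recv 74: drop; pos4(id20) recv 94: fwd; pos5(id56) recv 68: fwd
Round 3: pos5(id56) recv 94: fwd; pos6(id72) recv 68: drop
Round 4: pos6(id72) recv 94: fwd
Round 5: pos0(id74) recv 94: fwd
Round 6: pos1(id50) recv 94: fwd
Round 7: pos2(id94) recv 94: ELECTED

Answer: 20,68,94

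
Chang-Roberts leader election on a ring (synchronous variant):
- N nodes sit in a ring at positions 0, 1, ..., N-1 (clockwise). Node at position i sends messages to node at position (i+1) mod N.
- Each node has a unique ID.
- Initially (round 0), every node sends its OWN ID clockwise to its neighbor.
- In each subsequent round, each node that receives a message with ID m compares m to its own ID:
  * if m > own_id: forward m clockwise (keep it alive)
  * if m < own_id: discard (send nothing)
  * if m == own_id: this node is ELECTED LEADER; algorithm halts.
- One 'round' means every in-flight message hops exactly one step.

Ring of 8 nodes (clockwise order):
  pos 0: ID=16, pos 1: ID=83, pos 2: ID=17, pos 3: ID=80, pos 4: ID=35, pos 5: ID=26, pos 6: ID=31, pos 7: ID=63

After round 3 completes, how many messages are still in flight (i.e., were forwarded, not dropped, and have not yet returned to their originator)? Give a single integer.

Round 1: pos1(id83) recv 16: drop; pos2(id17) recv 83: fwd; pos3(id80) recv 17: drop; pos4(id35) recv 80: fwd; pos5(id26) recv 35: fwd; pos6(id31) recv 26: drop; pos7(id63) recv 31: drop; pos0(id16) recv 63: fwd
Round 2: pos3(id80) recv 83: fwd; pos5(id26) recv 80: fwd; pos6(id31) recv 35: fwd; pos1(id83) recv 63: drop
Round 3: pos4(id35) recv 83: fwd; pos6(id31) recv 80: fwd; pos7(id63) recv 35: drop
After round 3: 2 messages still in flight

Answer: 2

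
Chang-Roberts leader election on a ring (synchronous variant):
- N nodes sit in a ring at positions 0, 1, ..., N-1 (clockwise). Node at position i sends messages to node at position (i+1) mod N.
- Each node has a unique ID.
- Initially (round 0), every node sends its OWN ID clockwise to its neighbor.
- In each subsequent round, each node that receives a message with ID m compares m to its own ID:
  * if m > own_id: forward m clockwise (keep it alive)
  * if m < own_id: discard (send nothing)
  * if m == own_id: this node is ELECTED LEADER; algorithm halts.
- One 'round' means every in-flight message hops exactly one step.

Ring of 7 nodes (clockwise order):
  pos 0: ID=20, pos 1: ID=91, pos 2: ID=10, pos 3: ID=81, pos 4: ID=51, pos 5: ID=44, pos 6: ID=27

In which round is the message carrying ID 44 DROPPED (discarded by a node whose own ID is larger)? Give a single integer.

Answer: 3

Derivation:
Round 1: pos1(id91) recv 20: drop; pos2(id10) recv 91: fwd; pos3(id81) recv 10: drop; pos4(id51) recv 81: fwd; pos5(id44) recv 51: fwd; pos6(id27) recv 44: fwd; pos0(id20) recv 27: fwd
Round 2: pos3(id81) recv 91: fwd; pos5(id44) recv 81: fwd; pos6(id27) recv 51: fwd; pos0(id20) recv 44: fwd; pos1(id91) recv 27: drop
Round 3: pos4(id51) recv 91: fwd; pos6(id27) recv 81: fwd; pos0(id20) recv 51: fwd; pos1(id91) recv 44: drop
Round 4: pos5(id44) recv 91: fwd; pos0(id20) recv 81: fwd; pos1(id91) recv 51: drop
Round 5: pos6(id27) recv 91: fwd; pos1(id91) recv 81: drop
Round 6: pos0(id20) recv 91: fwd
Round 7: pos1(id91) recv 91: ELECTED
Message ID 44 originates at pos 5; dropped at pos 1 in round 3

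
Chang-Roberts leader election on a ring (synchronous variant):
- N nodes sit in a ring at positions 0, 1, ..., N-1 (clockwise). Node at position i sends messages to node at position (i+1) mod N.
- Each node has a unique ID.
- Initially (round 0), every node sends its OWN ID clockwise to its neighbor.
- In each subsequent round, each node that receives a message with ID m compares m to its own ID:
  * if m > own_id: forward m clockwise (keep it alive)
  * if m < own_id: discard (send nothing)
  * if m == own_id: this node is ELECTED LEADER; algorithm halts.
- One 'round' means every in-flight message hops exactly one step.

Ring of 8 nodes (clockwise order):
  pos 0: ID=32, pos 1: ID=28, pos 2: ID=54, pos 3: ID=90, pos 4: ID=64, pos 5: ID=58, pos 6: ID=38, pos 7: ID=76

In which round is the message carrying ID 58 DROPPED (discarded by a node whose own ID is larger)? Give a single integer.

Round 1: pos1(id28) recv 32: fwd; pos2(id54) recv 28: drop; pos3(id90) recv 54: drop; pos4(id64) recv 90: fwd; pos5(id58) recv 64: fwd; pos6(id38) recv 58: fwd; pos7(id76) recv 38: drop; pos0(id32) recv 76: fwd
Round 2: pos2(id54) recv 32: drop; pos5(id58) recv 90: fwd; pos6(id38) recv 64: fwd; pos7(id76) recv 58: drop; pos1(id28) recv 76: fwd
Round 3: pos6(id38) recv 90: fwd; pos7(id76) recv 64: drop; pos2(id54) recv 76: fwd
Round 4: pos7(id76) recv 90: fwd; pos3(id90) recv 76: drop
Round 5: pos0(id32) recv 90: fwd
Round 6: pos1(id28) recv 90: fwd
Round 7: pos2(id54) recv 90: fwd
Round 8: pos3(id90) recv 90: ELECTED
Message ID 58 originates at pos 5; dropped at pos 7 in round 2

Answer: 2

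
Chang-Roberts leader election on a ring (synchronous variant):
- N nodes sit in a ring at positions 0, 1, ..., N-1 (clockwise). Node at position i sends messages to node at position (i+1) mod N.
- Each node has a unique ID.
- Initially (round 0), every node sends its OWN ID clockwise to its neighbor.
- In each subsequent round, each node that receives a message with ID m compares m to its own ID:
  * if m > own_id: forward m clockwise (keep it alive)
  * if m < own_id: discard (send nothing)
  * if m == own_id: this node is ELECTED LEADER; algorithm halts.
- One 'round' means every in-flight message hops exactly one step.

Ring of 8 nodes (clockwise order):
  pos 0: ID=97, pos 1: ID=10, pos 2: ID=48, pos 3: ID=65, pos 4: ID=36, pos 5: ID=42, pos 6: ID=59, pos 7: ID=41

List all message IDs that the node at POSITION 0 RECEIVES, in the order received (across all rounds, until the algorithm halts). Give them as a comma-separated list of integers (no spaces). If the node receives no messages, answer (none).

Answer: 41,59,65,97

Derivation:
Round 1: pos1(id10) recv 97: fwd; pos2(id48) recv 10: drop; pos3(id65) recv 48: drop; pos4(id36) recv 65: fwd; pos5(id42) recv 36: drop; pos6(id59) recv 42: drop; pos7(id41) recv 59: fwd; pos0(id97) recv 41: drop
Round 2: pos2(id48) recv 97: fwd; pos5(id42) recv 65: fwd; pos0(id97) recv 59: drop
Round 3: pos3(id65) recv 97: fwd; pos6(id59) recv 65: fwd
Round 4: pos4(id36) recv 97: fwd; pos7(id41) recv 65: fwd
Round 5: pos5(id42) recv 97: fwd; pos0(id97) recv 65: drop
Round 6: pos6(id59) recv 97: fwd
Round 7: pos7(id41) recv 97: fwd
Round 8: pos0(id97) recv 97: ELECTED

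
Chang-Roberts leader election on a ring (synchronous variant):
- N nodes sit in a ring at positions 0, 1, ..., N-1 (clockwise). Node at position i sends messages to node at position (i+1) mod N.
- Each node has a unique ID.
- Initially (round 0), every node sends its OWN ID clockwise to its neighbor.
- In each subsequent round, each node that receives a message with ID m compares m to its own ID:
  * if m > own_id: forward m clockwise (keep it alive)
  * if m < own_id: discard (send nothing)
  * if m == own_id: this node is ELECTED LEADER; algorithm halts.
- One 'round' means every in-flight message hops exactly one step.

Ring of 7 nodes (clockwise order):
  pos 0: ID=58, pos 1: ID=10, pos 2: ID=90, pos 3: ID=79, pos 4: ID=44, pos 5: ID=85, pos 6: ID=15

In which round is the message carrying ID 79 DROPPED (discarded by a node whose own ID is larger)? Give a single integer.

Round 1: pos1(id10) recv 58: fwd; pos2(id90) recv 10: drop; pos3(id79) recv 90: fwd; pos4(id44) recv 79: fwd; pos5(id85) recv 44: drop; pos6(id15) recv 85: fwd; pos0(id58) recv 15: drop
Round 2: pos2(id90) recv 58: drop; pos4(id44) recv 90: fwd; pos5(id85) recv 79: drop; pos0(id58) recv 85: fwd
Round 3: pos5(id85) recv 90: fwd; pos1(id10) recv 85: fwd
Round 4: pos6(id15) recv 90: fwd; pos2(id90) recv 85: drop
Round 5: pos0(id58) recv 90: fwd
Round 6: pos1(id10) recv 90: fwd
Round 7: pos2(id90) recv 90: ELECTED
Message ID 79 originates at pos 3; dropped at pos 5 in round 2

Answer: 2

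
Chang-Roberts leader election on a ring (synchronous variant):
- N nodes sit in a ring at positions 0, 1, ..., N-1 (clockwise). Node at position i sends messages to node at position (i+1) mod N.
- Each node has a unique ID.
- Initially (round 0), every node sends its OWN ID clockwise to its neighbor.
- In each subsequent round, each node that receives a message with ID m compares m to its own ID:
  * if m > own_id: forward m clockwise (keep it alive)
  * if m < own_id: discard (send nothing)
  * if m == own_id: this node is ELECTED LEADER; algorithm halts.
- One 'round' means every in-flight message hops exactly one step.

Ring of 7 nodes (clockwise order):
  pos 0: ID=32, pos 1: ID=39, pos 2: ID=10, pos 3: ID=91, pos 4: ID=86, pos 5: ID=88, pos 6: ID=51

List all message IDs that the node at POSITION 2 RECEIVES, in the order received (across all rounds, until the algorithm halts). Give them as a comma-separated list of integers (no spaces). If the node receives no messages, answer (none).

Round 1: pos1(id39) recv 32: drop; pos2(id10) recv 39: fwd; pos3(id91) recv 10: drop; pos4(id86) recv 91: fwd; pos5(id88) recv 86: drop; pos6(id51) recv 88: fwd; pos0(id32) recv 51: fwd
Round 2: pos3(id91) recv 39: drop; pos5(id88) recv 91: fwd; pos0(id32) recv 88: fwd; pos1(id39) recv 51: fwd
Round 3: pos6(id51) recv 91: fwd; pos1(id39) recv 88: fwd; pos2(id10) recv 51: fwd
Round 4: pos0(id32) recv 91: fwd; pos2(id10) recv 88: fwd; pos3(id91) recv 51: drop
Round 5: pos1(id39) recv 91: fwd; pos3(id91) recv 88: drop
Round 6: pos2(id10) recv 91: fwd
Round 7: pos3(id91) recv 91: ELECTED

Answer: 39,51,88,91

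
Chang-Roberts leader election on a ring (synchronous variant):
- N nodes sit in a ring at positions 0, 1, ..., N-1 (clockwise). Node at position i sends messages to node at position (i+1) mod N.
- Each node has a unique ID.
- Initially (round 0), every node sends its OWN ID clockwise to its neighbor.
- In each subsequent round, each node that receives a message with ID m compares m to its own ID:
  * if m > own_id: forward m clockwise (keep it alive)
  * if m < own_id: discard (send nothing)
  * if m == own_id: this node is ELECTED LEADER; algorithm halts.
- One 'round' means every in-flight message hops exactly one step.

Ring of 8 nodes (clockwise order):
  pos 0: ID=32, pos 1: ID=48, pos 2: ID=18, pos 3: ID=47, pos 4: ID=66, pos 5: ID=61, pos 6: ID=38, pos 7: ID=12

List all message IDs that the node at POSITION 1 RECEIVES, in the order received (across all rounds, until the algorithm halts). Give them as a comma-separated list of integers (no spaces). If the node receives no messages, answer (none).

Round 1: pos1(id48) recv 32: drop; pos2(id18) recv 48: fwd; pos3(id47) recv 18: drop; pos4(id66) recv 47: drop; pos5(id61) recv 66: fwd; pos6(id38) recv 61: fwd; pos7(id12) recv 38: fwd; pos0(id32) recv 12: drop
Round 2: pos3(id47) recv 48: fwd; pos6(id38) recv 66: fwd; pos7(id12) recv 61: fwd; pos0(id32) recv 38: fwd
Round 3: pos4(id66) recv 48: drop; pos7(id12) recv 66: fwd; pos0(id32) recv 61: fwd; pos1(id48) recv 38: drop
Round 4: pos0(id32) recv 66: fwd; pos1(id48) recv 61: fwd
Round 5: pos1(id48) recv 66: fwd; pos2(id18) recv 61: fwd
Round 6: pos2(id18) recv 66: fwd; pos3(id47) recv 61: fwd
Round 7: pos3(id47) recv 66: fwd; pos4(id66) recv 61: drop
Round 8: pos4(id66) recv 66: ELECTED

Answer: 32,38,61,66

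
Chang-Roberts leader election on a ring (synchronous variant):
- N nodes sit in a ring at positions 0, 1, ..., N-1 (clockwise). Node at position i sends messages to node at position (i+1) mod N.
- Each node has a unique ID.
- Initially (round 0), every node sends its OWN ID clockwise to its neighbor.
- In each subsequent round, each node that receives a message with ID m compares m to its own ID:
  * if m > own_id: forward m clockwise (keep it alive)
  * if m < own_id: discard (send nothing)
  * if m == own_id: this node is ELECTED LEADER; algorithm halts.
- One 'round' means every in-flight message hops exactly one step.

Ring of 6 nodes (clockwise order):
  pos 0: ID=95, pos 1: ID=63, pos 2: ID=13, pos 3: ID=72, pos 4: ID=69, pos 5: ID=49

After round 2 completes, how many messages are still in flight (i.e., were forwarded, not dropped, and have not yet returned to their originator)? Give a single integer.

Round 1: pos1(id63) recv 95: fwd; pos2(id13) recv 63: fwd; pos3(id72) recv 13: drop; pos4(id69) recv 72: fwd; pos5(id49) recv 69: fwd; pos0(id95) recv 49: drop
Round 2: pos2(id13) recv 95: fwd; pos3(id72) recv 63: drop; pos5(id49) recv 72: fwd; pos0(id95) recv 69: drop
After round 2: 2 messages still in flight

Answer: 2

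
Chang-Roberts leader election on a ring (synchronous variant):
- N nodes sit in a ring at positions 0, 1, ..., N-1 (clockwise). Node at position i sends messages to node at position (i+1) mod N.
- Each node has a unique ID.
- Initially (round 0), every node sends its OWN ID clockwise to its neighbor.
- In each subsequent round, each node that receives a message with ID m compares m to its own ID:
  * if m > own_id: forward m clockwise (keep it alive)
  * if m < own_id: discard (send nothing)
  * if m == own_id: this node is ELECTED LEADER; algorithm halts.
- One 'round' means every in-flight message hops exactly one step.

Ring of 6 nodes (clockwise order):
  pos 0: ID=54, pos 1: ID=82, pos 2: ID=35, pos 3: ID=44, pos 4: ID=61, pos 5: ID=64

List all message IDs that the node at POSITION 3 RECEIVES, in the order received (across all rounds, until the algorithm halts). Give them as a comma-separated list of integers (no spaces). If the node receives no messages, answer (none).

Round 1: pos1(id82) recv 54: drop; pos2(id35) recv 82: fwd; pos3(id44) recv 35: drop; pos4(id61) recv 44: drop; pos5(id64) recv 61: drop; pos0(id54) recv 64: fwd
Round 2: pos3(id44) recv 82: fwd; pos1(id82) recv 64: drop
Round 3: pos4(id61) recv 82: fwd
Round 4: pos5(id64) recv 82: fwd
Round 5: pos0(id54) recv 82: fwd
Round 6: pos1(id82) recv 82: ELECTED

Answer: 35,82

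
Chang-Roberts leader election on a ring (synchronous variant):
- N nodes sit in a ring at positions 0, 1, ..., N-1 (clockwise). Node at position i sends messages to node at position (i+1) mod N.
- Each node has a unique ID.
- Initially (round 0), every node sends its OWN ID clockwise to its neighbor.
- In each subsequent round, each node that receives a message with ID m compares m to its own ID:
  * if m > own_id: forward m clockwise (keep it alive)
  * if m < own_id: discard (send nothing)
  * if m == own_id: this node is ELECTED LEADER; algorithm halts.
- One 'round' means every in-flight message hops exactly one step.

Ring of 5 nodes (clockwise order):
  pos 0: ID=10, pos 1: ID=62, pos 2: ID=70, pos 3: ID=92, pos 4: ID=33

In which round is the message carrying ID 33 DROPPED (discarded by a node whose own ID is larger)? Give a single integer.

Answer: 2

Derivation:
Round 1: pos1(id62) recv 10: drop; pos2(id70) recv 62: drop; pos3(id92) recv 70: drop; pos4(id33) recv 92: fwd; pos0(id10) recv 33: fwd
Round 2: pos0(id10) recv 92: fwd; pos1(id62) recv 33: drop
Round 3: pos1(id62) recv 92: fwd
Round 4: pos2(id70) recv 92: fwd
Round 5: pos3(id92) recv 92: ELECTED
Message ID 33 originates at pos 4; dropped at pos 1 in round 2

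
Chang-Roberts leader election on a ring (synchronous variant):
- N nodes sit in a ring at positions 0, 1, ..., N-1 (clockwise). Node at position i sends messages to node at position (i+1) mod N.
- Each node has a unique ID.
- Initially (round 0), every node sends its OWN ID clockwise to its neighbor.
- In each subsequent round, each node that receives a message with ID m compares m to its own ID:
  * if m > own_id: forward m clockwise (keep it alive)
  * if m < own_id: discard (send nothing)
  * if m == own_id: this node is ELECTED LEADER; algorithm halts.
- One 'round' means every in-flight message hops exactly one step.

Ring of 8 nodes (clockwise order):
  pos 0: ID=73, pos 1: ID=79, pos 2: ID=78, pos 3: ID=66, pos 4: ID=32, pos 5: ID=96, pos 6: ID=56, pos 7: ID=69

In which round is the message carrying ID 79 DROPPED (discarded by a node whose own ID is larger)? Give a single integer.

Answer: 4

Derivation:
Round 1: pos1(id79) recv 73: drop; pos2(id78) recv 79: fwd; pos3(id66) recv 78: fwd; pos4(id32) recv 66: fwd; pos5(id96) recv 32: drop; pos6(id56) recv 96: fwd; pos7(id69) recv 56: drop; pos0(id73) recv 69: drop
Round 2: pos3(id66) recv 79: fwd; pos4(id32) recv 78: fwd; pos5(id96) recv 66: drop; pos7(id69) recv 96: fwd
Round 3: pos4(id32) recv 79: fwd; pos5(id96) recv 78: drop; pos0(id73) recv 96: fwd
Round 4: pos5(id96) recv 79: drop; pos1(id79) recv 96: fwd
Round 5: pos2(id78) recv 96: fwd
Round 6: pos3(id66) recv 96: fwd
Round 7: pos4(id32) recv 96: fwd
Round 8: pos5(id96) recv 96: ELECTED
Message ID 79 originates at pos 1; dropped at pos 5 in round 4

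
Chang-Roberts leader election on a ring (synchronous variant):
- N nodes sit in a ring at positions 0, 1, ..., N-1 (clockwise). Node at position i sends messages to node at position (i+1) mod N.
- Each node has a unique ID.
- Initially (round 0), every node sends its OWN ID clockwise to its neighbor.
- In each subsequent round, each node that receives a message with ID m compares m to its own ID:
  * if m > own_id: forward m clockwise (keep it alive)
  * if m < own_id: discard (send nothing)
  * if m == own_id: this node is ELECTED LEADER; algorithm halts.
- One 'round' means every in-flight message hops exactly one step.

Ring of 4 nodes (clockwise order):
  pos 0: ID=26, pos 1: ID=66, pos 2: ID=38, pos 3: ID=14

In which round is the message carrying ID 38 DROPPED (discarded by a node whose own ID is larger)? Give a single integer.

Answer: 3

Derivation:
Round 1: pos1(id66) recv 26: drop; pos2(id38) recv 66: fwd; pos3(id14) recv 38: fwd; pos0(id26) recv 14: drop
Round 2: pos3(id14) recv 66: fwd; pos0(id26) recv 38: fwd
Round 3: pos0(id26) recv 66: fwd; pos1(id66) recv 38: drop
Round 4: pos1(id66) recv 66: ELECTED
Message ID 38 originates at pos 2; dropped at pos 1 in round 3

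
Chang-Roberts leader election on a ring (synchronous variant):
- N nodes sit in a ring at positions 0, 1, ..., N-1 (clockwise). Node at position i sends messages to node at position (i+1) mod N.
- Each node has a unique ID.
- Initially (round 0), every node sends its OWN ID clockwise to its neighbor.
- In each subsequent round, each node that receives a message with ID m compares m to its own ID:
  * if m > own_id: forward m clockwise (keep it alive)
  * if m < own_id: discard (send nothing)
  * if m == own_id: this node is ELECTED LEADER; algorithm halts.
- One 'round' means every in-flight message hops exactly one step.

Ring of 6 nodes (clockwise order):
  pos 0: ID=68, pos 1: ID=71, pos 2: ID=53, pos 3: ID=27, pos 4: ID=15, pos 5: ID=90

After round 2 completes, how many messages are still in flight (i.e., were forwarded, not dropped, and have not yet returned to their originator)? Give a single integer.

Round 1: pos1(id71) recv 68: drop; pos2(id53) recv 71: fwd; pos3(id27) recv 53: fwd; pos4(id15) recv 27: fwd; pos5(id90) recv 15: drop; pos0(id68) recv 90: fwd
Round 2: pos3(id27) recv 71: fwd; pos4(id15) recv 53: fwd; pos5(id90) recv 27: drop; pos1(id71) recv 90: fwd
After round 2: 3 messages still in flight

Answer: 3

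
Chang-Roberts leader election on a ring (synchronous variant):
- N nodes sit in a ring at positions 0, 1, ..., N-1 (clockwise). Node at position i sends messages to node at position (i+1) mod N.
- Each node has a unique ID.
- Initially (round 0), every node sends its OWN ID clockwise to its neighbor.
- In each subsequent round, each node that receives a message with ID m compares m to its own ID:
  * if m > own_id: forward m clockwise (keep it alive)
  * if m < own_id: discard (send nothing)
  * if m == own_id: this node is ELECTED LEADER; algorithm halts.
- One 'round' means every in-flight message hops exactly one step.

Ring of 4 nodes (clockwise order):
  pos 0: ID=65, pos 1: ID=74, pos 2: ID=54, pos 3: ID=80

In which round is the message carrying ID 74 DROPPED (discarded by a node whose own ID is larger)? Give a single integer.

Answer: 2

Derivation:
Round 1: pos1(id74) recv 65: drop; pos2(id54) recv 74: fwd; pos3(id80) recv 54: drop; pos0(id65) recv 80: fwd
Round 2: pos3(id80) recv 74: drop; pos1(id74) recv 80: fwd
Round 3: pos2(id54) recv 80: fwd
Round 4: pos3(id80) recv 80: ELECTED
Message ID 74 originates at pos 1; dropped at pos 3 in round 2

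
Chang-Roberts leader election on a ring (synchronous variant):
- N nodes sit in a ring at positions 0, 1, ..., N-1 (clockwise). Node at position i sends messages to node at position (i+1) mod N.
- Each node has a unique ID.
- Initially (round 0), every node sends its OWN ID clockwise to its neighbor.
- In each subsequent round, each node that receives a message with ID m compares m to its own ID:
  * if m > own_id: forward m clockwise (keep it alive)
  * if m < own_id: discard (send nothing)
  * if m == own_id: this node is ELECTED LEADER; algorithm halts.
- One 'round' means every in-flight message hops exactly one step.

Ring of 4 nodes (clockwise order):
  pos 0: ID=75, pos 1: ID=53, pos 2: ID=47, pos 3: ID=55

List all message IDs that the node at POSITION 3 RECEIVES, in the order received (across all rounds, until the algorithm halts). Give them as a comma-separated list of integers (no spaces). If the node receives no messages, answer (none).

Round 1: pos1(id53) recv 75: fwd; pos2(id47) recv 53: fwd; pos3(id55) recv 47: drop; pos0(id75) recv 55: drop
Round 2: pos2(id47) recv 75: fwd; pos3(id55) recv 53: drop
Round 3: pos3(id55) recv 75: fwd
Round 4: pos0(id75) recv 75: ELECTED

Answer: 47,53,75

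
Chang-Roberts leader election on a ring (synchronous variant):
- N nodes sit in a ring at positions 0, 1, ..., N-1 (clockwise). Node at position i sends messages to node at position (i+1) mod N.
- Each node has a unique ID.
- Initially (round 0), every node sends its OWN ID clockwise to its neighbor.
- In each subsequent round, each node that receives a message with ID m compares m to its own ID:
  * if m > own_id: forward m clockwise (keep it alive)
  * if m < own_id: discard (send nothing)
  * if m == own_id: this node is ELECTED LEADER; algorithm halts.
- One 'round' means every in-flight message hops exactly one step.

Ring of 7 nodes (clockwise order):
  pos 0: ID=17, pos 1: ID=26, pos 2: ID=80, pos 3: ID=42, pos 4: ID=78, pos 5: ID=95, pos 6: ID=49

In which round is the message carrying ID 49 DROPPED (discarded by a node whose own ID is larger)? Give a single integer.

Round 1: pos1(id26) recv 17: drop; pos2(id80) recv 26: drop; pos3(id42) recv 80: fwd; pos4(id78) recv 42: drop; pos5(id95) recv 78: drop; pos6(id49) recv 95: fwd; pos0(id17) recv 49: fwd
Round 2: pos4(id78) recv 80: fwd; pos0(id17) recv 95: fwd; pos1(id26) recv 49: fwd
Round 3: pos5(id95) recv 80: drop; pos1(id26) recv 95: fwd; pos2(id80) recv 49: drop
Round 4: pos2(id80) recv 95: fwd
Round 5: pos3(id42) recv 95: fwd
Round 6: pos4(id78) recv 95: fwd
Round 7: pos5(id95) recv 95: ELECTED
Message ID 49 originates at pos 6; dropped at pos 2 in round 3

Answer: 3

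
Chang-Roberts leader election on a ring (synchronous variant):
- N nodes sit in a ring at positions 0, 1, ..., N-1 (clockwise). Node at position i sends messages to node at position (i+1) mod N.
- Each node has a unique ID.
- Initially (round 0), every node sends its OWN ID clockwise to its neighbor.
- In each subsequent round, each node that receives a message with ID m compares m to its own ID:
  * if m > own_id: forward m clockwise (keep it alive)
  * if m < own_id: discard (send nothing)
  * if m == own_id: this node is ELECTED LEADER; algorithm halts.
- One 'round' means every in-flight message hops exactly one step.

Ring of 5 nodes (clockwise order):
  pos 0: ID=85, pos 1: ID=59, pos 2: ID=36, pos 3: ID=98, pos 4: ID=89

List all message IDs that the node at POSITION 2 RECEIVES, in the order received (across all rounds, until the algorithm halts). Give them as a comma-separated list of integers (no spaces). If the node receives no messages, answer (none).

Answer: 59,85,89,98

Derivation:
Round 1: pos1(id59) recv 85: fwd; pos2(id36) recv 59: fwd; pos3(id98) recv 36: drop; pos4(id89) recv 98: fwd; pos0(id85) recv 89: fwd
Round 2: pos2(id36) recv 85: fwd; pos3(id98) recv 59: drop; pos0(id85) recv 98: fwd; pos1(id59) recv 89: fwd
Round 3: pos3(id98) recv 85: drop; pos1(id59) recv 98: fwd; pos2(id36) recv 89: fwd
Round 4: pos2(id36) recv 98: fwd; pos3(id98) recv 89: drop
Round 5: pos3(id98) recv 98: ELECTED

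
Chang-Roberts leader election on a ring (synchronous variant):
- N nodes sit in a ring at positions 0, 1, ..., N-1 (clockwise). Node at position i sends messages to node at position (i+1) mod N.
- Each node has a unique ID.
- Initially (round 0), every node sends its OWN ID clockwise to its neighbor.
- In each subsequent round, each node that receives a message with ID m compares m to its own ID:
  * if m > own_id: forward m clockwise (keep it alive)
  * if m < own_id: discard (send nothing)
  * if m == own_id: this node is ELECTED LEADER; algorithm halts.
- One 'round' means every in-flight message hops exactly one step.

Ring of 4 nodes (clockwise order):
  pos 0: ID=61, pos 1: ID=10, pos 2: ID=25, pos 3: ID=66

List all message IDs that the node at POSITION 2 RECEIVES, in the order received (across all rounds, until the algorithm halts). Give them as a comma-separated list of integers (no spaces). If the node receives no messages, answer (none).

Answer: 10,61,66

Derivation:
Round 1: pos1(id10) recv 61: fwd; pos2(id25) recv 10: drop; pos3(id66) recv 25: drop; pos0(id61) recv 66: fwd
Round 2: pos2(id25) recv 61: fwd; pos1(id10) recv 66: fwd
Round 3: pos3(id66) recv 61: drop; pos2(id25) recv 66: fwd
Round 4: pos3(id66) recv 66: ELECTED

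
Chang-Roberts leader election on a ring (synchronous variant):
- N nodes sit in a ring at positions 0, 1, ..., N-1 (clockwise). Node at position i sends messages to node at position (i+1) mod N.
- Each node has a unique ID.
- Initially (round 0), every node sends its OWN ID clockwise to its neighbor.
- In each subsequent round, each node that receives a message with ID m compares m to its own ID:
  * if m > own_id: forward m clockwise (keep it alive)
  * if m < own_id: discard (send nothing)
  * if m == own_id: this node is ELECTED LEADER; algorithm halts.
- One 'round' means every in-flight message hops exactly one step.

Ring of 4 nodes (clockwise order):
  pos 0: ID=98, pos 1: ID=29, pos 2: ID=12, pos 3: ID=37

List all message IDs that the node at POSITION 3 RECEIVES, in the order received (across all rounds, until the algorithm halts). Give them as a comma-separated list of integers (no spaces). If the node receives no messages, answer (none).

Round 1: pos1(id29) recv 98: fwd; pos2(id12) recv 29: fwd; pos3(id37) recv 12: drop; pos0(id98) recv 37: drop
Round 2: pos2(id12) recv 98: fwd; pos3(id37) recv 29: drop
Round 3: pos3(id37) recv 98: fwd
Round 4: pos0(id98) recv 98: ELECTED

Answer: 12,29,98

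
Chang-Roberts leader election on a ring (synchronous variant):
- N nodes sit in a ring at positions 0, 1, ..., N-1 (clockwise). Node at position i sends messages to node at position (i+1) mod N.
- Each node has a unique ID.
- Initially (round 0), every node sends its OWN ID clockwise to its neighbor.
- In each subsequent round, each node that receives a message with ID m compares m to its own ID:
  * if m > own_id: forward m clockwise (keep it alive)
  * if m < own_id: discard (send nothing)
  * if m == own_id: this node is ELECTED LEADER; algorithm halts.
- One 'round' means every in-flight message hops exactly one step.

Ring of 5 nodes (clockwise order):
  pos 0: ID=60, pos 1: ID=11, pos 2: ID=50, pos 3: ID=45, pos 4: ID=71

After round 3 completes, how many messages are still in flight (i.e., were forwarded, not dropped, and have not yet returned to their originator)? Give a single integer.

Round 1: pos1(id11) recv 60: fwd; pos2(id50) recv 11: drop; pos3(id45) recv 50: fwd; pos4(id71) recv 45: drop; pos0(id60) recv 71: fwd
Round 2: pos2(id50) recv 60: fwd; pos4(id71) recv 50: drop; pos1(id11) recv 71: fwd
Round 3: pos3(id45) recv 60: fwd; pos2(id50) recv 71: fwd
After round 3: 2 messages still in flight

Answer: 2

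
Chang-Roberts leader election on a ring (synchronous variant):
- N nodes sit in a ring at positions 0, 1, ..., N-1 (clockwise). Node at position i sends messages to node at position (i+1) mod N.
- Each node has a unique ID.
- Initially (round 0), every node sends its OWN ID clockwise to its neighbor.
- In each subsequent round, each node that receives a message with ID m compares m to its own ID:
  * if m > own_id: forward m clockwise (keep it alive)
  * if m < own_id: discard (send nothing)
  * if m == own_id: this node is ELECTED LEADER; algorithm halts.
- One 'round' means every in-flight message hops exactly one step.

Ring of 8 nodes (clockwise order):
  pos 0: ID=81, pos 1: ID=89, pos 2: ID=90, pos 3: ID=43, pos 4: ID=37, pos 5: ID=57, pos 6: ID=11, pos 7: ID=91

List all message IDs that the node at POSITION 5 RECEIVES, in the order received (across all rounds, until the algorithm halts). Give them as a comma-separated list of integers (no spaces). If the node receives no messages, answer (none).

Round 1: pos1(id89) recv 81: drop; pos2(id90) recv 89: drop; pos3(id43) recv 90: fwd; pos4(id37) recv 43: fwd; pos5(id57) recv 37: drop; pos6(id11) recv 57: fwd; pos7(id91) recv 11: drop; pos0(id81) recv 91: fwd
Round 2: pos4(id37) recv 90: fwd; pos5(id57) recv 43: drop; pos7(id91) recv 57: drop; pos1(id89) recv 91: fwd
Round 3: pos5(id57) recv 90: fwd; pos2(id90) recv 91: fwd
Round 4: pos6(id11) recv 90: fwd; pos3(id43) recv 91: fwd
Round 5: pos7(id91) recv 90: drop; pos4(id37) recv 91: fwd
Round 6: pos5(id57) recv 91: fwd
Round 7: pos6(id11) recv 91: fwd
Round 8: pos7(id91) recv 91: ELECTED

Answer: 37,43,90,91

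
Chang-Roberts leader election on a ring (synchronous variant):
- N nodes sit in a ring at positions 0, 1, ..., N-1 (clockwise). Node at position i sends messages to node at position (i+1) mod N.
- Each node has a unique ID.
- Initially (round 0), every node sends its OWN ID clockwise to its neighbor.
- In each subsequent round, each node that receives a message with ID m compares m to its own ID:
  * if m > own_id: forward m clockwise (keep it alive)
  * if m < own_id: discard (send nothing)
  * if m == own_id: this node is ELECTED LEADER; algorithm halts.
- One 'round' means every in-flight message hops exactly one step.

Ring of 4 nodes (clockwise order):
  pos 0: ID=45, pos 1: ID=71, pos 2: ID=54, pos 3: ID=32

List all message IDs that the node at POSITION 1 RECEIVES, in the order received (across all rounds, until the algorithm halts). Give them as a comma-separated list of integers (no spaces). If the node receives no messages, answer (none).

Round 1: pos1(id71) recv 45: drop; pos2(id54) recv 71: fwd; pos3(id32) recv 54: fwd; pos0(id45) recv 32: drop
Round 2: pos3(id32) recv 71: fwd; pos0(id45) recv 54: fwd
Round 3: pos0(id45) recv 71: fwd; pos1(id71) recv 54: drop
Round 4: pos1(id71) recv 71: ELECTED

Answer: 45,54,71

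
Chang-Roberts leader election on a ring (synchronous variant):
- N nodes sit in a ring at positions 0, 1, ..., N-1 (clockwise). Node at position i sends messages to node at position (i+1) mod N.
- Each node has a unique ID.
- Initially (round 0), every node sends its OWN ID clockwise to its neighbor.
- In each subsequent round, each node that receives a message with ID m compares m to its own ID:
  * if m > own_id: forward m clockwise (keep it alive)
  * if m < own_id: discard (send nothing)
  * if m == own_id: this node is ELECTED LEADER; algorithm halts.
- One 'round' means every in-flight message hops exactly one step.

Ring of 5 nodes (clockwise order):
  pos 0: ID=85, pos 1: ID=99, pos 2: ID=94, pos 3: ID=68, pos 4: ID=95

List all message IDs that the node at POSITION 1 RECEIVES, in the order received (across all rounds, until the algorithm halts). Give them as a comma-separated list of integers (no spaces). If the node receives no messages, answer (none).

Round 1: pos1(id99) recv 85: drop; pos2(id94) recv 99: fwd; pos3(id68) recv 94: fwd; pos4(id95) recv 68: drop; pos0(id85) recv 95: fwd
Round 2: pos3(id68) recv 99: fwd; pos4(id95) recv 94: drop; pos1(id99) recv 95: drop
Round 3: pos4(id95) recv 99: fwd
Round 4: pos0(id85) recv 99: fwd
Round 5: pos1(id99) recv 99: ELECTED

Answer: 85,95,99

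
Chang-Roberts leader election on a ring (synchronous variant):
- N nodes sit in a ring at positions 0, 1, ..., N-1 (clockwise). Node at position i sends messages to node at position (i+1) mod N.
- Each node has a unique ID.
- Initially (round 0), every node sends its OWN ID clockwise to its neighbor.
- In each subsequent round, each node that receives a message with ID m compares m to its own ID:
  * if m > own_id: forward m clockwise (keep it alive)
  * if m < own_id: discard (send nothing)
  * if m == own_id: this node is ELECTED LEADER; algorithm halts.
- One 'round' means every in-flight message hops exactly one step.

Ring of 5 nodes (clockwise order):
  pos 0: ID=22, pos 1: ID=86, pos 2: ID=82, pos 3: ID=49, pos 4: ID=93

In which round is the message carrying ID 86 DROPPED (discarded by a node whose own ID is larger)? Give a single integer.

Round 1: pos1(id86) recv 22: drop; pos2(id82) recv 86: fwd; pos3(id49) recv 82: fwd; pos4(id93) recv 49: drop; pos0(id22) recv 93: fwd
Round 2: pos3(id49) recv 86: fwd; pos4(id93) recv 82: drop; pos1(id86) recv 93: fwd
Round 3: pos4(id93) recv 86: drop; pos2(id82) recv 93: fwd
Round 4: pos3(id49) recv 93: fwd
Round 5: pos4(id93) recv 93: ELECTED
Message ID 86 originates at pos 1; dropped at pos 4 in round 3

Answer: 3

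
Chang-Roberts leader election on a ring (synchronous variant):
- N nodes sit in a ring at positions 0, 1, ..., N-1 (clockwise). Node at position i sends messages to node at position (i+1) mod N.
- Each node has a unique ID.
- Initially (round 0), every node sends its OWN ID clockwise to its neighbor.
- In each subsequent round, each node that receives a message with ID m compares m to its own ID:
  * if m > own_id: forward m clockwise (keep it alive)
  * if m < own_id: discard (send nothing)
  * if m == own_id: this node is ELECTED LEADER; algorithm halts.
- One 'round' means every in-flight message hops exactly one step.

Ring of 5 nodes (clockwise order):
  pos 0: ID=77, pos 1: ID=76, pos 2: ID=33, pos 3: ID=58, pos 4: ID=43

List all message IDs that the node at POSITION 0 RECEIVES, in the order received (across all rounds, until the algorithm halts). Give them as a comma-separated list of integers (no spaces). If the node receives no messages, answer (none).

Answer: 43,58,76,77

Derivation:
Round 1: pos1(id76) recv 77: fwd; pos2(id33) recv 76: fwd; pos3(id58) recv 33: drop; pos4(id43) recv 58: fwd; pos0(id77) recv 43: drop
Round 2: pos2(id33) recv 77: fwd; pos3(id58) recv 76: fwd; pos0(id77) recv 58: drop
Round 3: pos3(id58) recv 77: fwd; pos4(id43) recv 76: fwd
Round 4: pos4(id43) recv 77: fwd; pos0(id77) recv 76: drop
Round 5: pos0(id77) recv 77: ELECTED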